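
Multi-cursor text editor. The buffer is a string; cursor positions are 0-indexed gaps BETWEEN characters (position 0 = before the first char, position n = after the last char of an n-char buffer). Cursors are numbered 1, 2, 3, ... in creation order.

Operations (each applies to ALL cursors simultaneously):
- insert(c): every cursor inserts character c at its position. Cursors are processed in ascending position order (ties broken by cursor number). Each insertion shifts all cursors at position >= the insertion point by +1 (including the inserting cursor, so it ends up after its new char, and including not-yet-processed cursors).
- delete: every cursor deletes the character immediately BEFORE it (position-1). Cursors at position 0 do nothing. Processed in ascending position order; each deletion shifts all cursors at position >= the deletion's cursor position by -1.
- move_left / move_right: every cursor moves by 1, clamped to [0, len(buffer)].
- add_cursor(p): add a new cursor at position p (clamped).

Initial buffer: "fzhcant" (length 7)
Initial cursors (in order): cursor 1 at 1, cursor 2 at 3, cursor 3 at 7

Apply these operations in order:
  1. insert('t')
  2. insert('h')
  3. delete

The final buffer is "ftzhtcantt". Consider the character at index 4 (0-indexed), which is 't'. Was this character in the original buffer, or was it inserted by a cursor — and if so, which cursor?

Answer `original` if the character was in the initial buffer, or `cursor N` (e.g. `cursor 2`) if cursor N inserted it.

Answer: cursor 2

Derivation:
After op 1 (insert('t')): buffer="ftzhtcantt" (len 10), cursors c1@2 c2@5 c3@10, authorship .1..2....3
After op 2 (insert('h')): buffer="fthzhthcantth" (len 13), cursors c1@3 c2@7 c3@13, authorship .11..22....33
After op 3 (delete): buffer="ftzhtcantt" (len 10), cursors c1@2 c2@5 c3@10, authorship .1..2....3
Authorship (.=original, N=cursor N): . 1 . . 2 . . . . 3
Index 4: author = 2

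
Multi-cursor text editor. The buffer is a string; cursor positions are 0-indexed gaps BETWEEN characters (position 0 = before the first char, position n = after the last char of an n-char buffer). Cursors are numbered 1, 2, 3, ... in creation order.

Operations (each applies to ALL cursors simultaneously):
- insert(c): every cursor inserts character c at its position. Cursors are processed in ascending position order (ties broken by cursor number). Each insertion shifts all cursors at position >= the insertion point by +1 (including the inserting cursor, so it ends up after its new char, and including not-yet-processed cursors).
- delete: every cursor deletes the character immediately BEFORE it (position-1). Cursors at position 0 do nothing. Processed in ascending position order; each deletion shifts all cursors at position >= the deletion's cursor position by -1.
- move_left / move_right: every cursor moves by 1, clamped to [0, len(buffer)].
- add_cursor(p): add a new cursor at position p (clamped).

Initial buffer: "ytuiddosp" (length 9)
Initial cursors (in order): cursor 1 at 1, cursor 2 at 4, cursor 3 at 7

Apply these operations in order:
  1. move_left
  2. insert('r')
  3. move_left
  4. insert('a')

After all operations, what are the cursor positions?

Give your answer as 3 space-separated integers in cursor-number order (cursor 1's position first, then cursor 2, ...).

Answer: 1 6 11

Derivation:
After op 1 (move_left): buffer="ytuiddosp" (len 9), cursors c1@0 c2@3 c3@6, authorship .........
After op 2 (insert('r')): buffer="ryturiddrosp" (len 12), cursors c1@1 c2@5 c3@9, authorship 1...2...3...
After op 3 (move_left): buffer="ryturiddrosp" (len 12), cursors c1@0 c2@4 c3@8, authorship 1...2...3...
After op 4 (insert('a')): buffer="arytuariddarosp" (len 15), cursors c1@1 c2@6 c3@11, authorship 11...22...33...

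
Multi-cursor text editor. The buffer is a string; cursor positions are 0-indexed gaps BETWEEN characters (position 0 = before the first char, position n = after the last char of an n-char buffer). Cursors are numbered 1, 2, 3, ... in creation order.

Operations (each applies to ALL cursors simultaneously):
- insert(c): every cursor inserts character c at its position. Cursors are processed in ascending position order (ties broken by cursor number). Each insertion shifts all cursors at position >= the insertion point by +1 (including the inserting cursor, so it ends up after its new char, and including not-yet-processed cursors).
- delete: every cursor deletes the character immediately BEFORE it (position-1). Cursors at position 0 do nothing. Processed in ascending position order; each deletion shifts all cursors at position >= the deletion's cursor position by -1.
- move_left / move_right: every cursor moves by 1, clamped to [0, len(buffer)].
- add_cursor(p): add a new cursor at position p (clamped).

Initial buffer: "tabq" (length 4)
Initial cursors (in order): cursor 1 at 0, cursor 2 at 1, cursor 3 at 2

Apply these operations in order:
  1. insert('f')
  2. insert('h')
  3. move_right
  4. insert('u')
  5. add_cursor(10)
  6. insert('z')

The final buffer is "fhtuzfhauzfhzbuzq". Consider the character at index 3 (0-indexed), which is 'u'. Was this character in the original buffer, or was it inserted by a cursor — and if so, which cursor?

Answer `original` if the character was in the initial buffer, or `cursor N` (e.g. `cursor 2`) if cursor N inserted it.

After op 1 (insert('f')): buffer="ftfafbq" (len 7), cursors c1@1 c2@3 c3@5, authorship 1.2.3..
After op 2 (insert('h')): buffer="fhtfhafhbq" (len 10), cursors c1@2 c2@5 c3@8, authorship 11.22.33..
After op 3 (move_right): buffer="fhtfhafhbq" (len 10), cursors c1@3 c2@6 c3@9, authorship 11.22.33..
After op 4 (insert('u')): buffer="fhtufhaufhbuq" (len 13), cursors c1@4 c2@8 c3@12, authorship 11.122.233.3.
After op 5 (add_cursor(10)): buffer="fhtufhaufhbuq" (len 13), cursors c1@4 c2@8 c4@10 c3@12, authorship 11.122.233.3.
After op 6 (insert('z')): buffer="fhtuzfhauzfhzbuzq" (len 17), cursors c1@5 c2@10 c4@13 c3@16, authorship 11.1122.22334.33.
Authorship (.=original, N=cursor N): 1 1 . 1 1 2 2 . 2 2 3 3 4 . 3 3 .
Index 3: author = 1

Answer: cursor 1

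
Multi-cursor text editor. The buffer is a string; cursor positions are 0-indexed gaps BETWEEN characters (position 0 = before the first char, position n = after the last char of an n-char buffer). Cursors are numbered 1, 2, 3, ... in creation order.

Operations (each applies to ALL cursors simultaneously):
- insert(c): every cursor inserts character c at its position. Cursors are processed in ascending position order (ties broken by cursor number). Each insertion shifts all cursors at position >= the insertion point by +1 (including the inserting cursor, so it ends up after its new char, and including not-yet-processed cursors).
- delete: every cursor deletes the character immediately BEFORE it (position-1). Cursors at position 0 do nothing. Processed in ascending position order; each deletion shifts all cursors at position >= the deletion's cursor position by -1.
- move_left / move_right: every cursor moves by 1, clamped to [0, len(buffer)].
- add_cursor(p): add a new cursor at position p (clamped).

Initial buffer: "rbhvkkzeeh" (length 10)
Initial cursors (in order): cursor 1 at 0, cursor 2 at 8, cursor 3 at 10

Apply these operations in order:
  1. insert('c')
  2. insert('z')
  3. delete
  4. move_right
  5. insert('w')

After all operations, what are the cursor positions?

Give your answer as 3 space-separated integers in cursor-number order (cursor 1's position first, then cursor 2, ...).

Answer: 3 13 16

Derivation:
After op 1 (insert('c')): buffer="crbhvkkzecehc" (len 13), cursors c1@1 c2@10 c3@13, authorship 1........2..3
After op 2 (insert('z')): buffer="czrbhvkkzeczehcz" (len 16), cursors c1@2 c2@12 c3@16, authorship 11........22..33
After op 3 (delete): buffer="crbhvkkzecehc" (len 13), cursors c1@1 c2@10 c3@13, authorship 1........2..3
After op 4 (move_right): buffer="crbhvkkzecehc" (len 13), cursors c1@2 c2@11 c3@13, authorship 1........2..3
After op 5 (insert('w')): buffer="crwbhvkkzecewhcw" (len 16), cursors c1@3 c2@13 c3@16, authorship 1.1.......2.2.33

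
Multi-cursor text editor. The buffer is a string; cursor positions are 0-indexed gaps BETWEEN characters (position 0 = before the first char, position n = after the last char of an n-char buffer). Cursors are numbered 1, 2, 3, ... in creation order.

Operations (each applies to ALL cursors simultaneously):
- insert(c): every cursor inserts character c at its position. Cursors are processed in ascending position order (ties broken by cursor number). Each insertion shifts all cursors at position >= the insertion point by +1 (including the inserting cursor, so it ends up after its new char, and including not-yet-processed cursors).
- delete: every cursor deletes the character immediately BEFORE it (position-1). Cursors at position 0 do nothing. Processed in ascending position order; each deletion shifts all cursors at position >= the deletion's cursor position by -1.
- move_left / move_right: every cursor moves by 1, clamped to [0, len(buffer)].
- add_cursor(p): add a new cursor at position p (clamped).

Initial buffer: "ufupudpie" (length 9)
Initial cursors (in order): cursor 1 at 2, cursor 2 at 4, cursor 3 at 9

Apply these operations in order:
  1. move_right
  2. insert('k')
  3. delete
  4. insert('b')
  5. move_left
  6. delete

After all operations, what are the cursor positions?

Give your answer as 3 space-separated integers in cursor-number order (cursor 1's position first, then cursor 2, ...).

After op 1 (move_right): buffer="ufupudpie" (len 9), cursors c1@3 c2@5 c3@9, authorship .........
After op 2 (insert('k')): buffer="ufukpukdpiek" (len 12), cursors c1@4 c2@7 c3@12, authorship ...1..2....3
After op 3 (delete): buffer="ufupudpie" (len 9), cursors c1@3 c2@5 c3@9, authorship .........
After op 4 (insert('b')): buffer="ufubpubdpieb" (len 12), cursors c1@4 c2@7 c3@12, authorship ...1..2....3
After op 5 (move_left): buffer="ufubpubdpieb" (len 12), cursors c1@3 c2@6 c3@11, authorship ...1..2....3
After op 6 (delete): buffer="ufbpbdpib" (len 9), cursors c1@2 c2@4 c3@8, authorship ..1.2...3

Answer: 2 4 8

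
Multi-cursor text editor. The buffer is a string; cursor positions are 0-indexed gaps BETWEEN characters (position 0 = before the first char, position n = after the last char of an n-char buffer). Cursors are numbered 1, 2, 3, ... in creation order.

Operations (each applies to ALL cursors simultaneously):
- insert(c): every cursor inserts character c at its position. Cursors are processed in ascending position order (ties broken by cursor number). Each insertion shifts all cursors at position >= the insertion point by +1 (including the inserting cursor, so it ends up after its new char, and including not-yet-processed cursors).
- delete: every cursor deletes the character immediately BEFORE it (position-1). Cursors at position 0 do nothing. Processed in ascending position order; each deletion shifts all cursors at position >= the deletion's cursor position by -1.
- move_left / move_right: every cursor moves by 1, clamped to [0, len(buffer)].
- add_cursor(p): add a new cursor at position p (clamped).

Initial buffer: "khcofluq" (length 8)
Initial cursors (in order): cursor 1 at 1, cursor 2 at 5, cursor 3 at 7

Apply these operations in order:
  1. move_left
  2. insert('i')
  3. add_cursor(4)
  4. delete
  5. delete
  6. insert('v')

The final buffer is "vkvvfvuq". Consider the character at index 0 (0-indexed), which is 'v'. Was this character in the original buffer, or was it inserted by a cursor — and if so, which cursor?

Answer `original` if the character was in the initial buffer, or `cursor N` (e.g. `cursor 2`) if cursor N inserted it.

Answer: cursor 1

Derivation:
After op 1 (move_left): buffer="khcofluq" (len 8), cursors c1@0 c2@4 c3@6, authorship ........
After op 2 (insert('i')): buffer="ikhcoifliuq" (len 11), cursors c1@1 c2@6 c3@9, authorship 1....2..3..
After op 3 (add_cursor(4)): buffer="ikhcoifliuq" (len 11), cursors c1@1 c4@4 c2@6 c3@9, authorship 1....2..3..
After op 4 (delete): buffer="khofluq" (len 7), cursors c1@0 c4@2 c2@3 c3@5, authorship .......
After op 5 (delete): buffer="kfuq" (len 4), cursors c1@0 c2@1 c4@1 c3@2, authorship ....
After op 6 (insert('v')): buffer="vkvvfvuq" (len 8), cursors c1@1 c2@4 c4@4 c3@6, authorship 1.24.3..
Authorship (.=original, N=cursor N): 1 . 2 4 . 3 . .
Index 0: author = 1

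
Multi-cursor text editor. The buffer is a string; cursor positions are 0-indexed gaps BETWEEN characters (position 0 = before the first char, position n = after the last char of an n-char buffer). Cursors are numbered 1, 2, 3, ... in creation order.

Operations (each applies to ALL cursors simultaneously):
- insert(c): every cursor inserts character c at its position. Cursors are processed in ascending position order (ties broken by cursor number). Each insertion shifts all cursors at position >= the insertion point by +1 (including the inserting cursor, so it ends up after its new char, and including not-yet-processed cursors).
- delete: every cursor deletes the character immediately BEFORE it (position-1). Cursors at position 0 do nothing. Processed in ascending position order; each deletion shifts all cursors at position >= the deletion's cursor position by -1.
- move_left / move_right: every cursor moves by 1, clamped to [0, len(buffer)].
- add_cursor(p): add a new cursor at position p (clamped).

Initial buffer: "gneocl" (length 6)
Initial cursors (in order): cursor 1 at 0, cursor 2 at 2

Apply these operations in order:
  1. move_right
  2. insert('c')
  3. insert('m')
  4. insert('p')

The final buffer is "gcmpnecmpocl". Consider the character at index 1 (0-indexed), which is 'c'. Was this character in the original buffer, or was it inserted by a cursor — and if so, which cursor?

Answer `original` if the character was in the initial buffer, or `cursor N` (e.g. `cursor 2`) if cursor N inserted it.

After op 1 (move_right): buffer="gneocl" (len 6), cursors c1@1 c2@3, authorship ......
After op 2 (insert('c')): buffer="gcnecocl" (len 8), cursors c1@2 c2@5, authorship .1..2...
After op 3 (insert('m')): buffer="gcmnecmocl" (len 10), cursors c1@3 c2@7, authorship .11..22...
After op 4 (insert('p')): buffer="gcmpnecmpocl" (len 12), cursors c1@4 c2@9, authorship .111..222...
Authorship (.=original, N=cursor N): . 1 1 1 . . 2 2 2 . . .
Index 1: author = 1

Answer: cursor 1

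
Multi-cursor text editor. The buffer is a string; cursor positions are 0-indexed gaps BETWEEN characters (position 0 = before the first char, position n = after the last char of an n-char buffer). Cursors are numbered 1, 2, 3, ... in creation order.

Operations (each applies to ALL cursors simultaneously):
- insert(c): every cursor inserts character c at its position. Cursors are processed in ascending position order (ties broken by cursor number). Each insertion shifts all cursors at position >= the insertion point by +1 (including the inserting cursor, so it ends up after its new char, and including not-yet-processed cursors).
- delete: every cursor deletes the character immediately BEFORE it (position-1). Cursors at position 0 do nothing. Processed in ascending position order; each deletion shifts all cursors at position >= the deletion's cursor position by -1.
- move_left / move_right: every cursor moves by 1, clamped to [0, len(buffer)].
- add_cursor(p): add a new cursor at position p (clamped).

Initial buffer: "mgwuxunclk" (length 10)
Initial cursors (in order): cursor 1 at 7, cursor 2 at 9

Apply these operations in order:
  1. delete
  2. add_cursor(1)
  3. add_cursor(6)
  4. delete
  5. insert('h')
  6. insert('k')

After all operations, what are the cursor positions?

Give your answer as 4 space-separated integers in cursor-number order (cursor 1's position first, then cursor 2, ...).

Answer: 11 11 2 11

Derivation:
After op 1 (delete): buffer="mgwuxuck" (len 8), cursors c1@6 c2@7, authorship ........
After op 2 (add_cursor(1)): buffer="mgwuxuck" (len 8), cursors c3@1 c1@6 c2@7, authorship ........
After op 3 (add_cursor(6)): buffer="mgwuxuck" (len 8), cursors c3@1 c1@6 c4@6 c2@7, authorship ........
After op 4 (delete): buffer="gwuk" (len 4), cursors c3@0 c1@3 c2@3 c4@3, authorship ....
After op 5 (insert('h')): buffer="hgwuhhhk" (len 8), cursors c3@1 c1@7 c2@7 c4@7, authorship 3...124.
After op 6 (insert('k')): buffer="hkgwuhhhkkkk" (len 12), cursors c3@2 c1@11 c2@11 c4@11, authorship 33...124124.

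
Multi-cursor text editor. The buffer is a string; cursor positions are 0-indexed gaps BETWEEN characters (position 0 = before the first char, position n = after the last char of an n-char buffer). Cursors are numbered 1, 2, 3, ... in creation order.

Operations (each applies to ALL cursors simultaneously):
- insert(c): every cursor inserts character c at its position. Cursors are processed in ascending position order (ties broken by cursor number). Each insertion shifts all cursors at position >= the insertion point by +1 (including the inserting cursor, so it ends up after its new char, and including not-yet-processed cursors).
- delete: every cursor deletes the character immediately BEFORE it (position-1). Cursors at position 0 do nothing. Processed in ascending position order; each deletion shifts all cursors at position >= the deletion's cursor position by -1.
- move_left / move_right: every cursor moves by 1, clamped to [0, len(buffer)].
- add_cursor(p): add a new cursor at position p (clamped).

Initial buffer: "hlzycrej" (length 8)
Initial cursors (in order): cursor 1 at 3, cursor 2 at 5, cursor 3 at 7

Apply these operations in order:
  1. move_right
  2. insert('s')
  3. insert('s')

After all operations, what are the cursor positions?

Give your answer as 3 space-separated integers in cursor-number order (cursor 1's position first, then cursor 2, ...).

Answer: 6 10 14

Derivation:
After op 1 (move_right): buffer="hlzycrej" (len 8), cursors c1@4 c2@6 c3@8, authorship ........
After op 2 (insert('s')): buffer="hlzyscrsejs" (len 11), cursors c1@5 c2@8 c3@11, authorship ....1..2..3
After op 3 (insert('s')): buffer="hlzysscrssejss" (len 14), cursors c1@6 c2@10 c3@14, authorship ....11..22..33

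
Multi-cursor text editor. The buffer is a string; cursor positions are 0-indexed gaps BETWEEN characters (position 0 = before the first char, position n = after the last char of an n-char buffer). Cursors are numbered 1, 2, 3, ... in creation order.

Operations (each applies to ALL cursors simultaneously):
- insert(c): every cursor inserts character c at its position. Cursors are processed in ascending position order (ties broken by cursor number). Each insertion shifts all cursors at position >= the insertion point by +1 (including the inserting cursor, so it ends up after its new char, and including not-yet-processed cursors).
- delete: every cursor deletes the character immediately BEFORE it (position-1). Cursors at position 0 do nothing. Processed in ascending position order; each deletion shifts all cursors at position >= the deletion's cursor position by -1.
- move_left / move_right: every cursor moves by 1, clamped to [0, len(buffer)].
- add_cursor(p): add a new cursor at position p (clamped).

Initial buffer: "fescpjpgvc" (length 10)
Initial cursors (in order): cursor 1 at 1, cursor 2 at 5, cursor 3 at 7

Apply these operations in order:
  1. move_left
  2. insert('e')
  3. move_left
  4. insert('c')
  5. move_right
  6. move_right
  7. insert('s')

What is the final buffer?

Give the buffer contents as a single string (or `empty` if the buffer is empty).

Answer: cefsesccepsjcepsgvc

Derivation:
After op 1 (move_left): buffer="fescpjpgvc" (len 10), cursors c1@0 c2@4 c3@6, authorship ..........
After op 2 (insert('e')): buffer="efescepjepgvc" (len 13), cursors c1@1 c2@6 c3@9, authorship 1....2..3....
After op 3 (move_left): buffer="efescepjepgvc" (len 13), cursors c1@0 c2@5 c3@8, authorship 1....2..3....
After op 4 (insert('c')): buffer="cefesccepjcepgvc" (len 16), cursors c1@1 c2@7 c3@11, authorship 11....22..33....
After op 5 (move_right): buffer="cefesccepjcepgvc" (len 16), cursors c1@2 c2@8 c3@12, authorship 11....22..33....
After op 6 (move_right): buffer="cefesccepjcepgvc" (len 16), cursors c1@3 c2@9 c3@13, authorship 11....22..33....
After op 7 (insert('s')): buffer="cefsesccepsjcepsgvc" (len 19), cursors c1@4 c2@11 c3@16, authorship 11.1...22.2.33.3...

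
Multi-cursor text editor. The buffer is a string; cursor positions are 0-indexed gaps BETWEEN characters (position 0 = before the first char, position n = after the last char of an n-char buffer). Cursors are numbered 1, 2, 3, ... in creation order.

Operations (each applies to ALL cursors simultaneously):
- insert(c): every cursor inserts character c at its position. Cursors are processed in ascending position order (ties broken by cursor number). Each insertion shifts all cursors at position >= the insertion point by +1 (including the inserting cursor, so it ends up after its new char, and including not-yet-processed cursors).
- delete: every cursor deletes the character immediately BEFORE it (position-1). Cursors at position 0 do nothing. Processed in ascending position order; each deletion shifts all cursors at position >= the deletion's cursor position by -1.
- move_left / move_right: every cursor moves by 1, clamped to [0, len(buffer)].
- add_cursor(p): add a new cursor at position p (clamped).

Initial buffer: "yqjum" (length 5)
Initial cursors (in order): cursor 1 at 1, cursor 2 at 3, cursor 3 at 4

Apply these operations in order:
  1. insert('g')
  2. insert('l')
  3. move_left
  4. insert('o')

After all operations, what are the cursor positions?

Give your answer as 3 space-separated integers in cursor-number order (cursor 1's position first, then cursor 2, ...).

After op 1 (insert('g')): buffer="ygqjgugm" (len 8), cursors c1@2 c2@5 c3@7, authorship .1..2.3.
After op 2 (insert('l')): buffer="yglqjgluglm" (len 11), cursors c1@3 c2@7 c3@10, authorship .11..22.33.
After op 3 (move_left): buffer="yglqjgluglm" (len 11), cursors c1@2 c2@6 c3@9, authorship .11..22.33.
After op 4 (insert('o')): buffer="ygolqjgolugolm" (len 14), cursors c1@3 c2@8 c3@12, authorship .111..222.333.

Answer: 3 8 12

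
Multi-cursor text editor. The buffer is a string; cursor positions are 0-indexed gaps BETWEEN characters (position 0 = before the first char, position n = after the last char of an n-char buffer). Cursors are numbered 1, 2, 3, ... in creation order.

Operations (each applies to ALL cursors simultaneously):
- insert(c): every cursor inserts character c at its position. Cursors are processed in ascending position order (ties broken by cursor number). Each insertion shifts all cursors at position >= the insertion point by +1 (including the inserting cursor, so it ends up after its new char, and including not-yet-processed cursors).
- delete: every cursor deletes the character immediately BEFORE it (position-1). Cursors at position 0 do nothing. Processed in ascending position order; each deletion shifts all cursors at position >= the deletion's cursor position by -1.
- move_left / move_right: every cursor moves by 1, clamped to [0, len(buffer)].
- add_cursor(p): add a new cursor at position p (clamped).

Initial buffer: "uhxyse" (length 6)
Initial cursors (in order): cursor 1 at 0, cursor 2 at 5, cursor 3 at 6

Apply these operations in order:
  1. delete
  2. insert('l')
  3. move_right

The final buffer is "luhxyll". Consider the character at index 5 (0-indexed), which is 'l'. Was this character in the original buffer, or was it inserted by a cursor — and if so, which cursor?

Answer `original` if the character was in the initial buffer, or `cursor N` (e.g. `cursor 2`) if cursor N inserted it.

Answer: cursor 2

Derivation:
After op 1 (delete): buffer="uhxy" (len 4), cursors c1@0 c2@4 c3@4, authorship ....
After op 2 (insert('l')): buffer="luhxyll" (len 7), cursors c1@1 c2@7 c3@7, authorship 1....23
After op 3 (move_right): buffer="luhxyll" (len 7), cursors c1@2 c2@7 c3@7, authorship 1....23
Authorship (.=original, N=cursor N): 1 . . . . 2 3
Index 5: author = 2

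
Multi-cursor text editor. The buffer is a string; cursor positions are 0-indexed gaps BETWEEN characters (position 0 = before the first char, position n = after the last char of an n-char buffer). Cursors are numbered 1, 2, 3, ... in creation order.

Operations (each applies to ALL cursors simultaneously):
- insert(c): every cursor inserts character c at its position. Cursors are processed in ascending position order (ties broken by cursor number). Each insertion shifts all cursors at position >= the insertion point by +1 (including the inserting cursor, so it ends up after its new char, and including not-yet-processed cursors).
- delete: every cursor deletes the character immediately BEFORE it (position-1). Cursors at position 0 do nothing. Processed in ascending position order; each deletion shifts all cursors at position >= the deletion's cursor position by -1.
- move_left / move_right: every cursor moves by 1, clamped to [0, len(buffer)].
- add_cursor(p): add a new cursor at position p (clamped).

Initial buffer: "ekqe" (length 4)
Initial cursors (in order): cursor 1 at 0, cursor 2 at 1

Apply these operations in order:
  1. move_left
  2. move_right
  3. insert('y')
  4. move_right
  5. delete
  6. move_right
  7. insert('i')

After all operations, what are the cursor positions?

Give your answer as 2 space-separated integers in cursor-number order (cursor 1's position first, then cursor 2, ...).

Answer: 5 5

Derivation:
After op 1 (move_left): buffer="ekqe" (len 4), cursors c1@0 c2@0, authorship ....
After op 2 (move_right): buffer="ekqe" (len 4), cursors c1@1 c2@1, authorship ....
After op 3 (insert('y')): buffer="eyykqe" (len 6), cursors c1@3 c2@3, authorship .12...
After op 4 (move_right): buffer="eyykqe" (len 6), cursors c1@4 c2@4, authorship .12...
After op 5 (delete): buffer="eyqe" (len 4), cursors c1@2 c2@2, authorship .1..
After op 6 (move_right): buffer="eyqe" (len 4), cursors c1@3 c2@3, authorship .1..
After op 7 (insert('i')): buffer="eyqiie" (len 6), cursors c1@5 c2@5, authorship .1.12.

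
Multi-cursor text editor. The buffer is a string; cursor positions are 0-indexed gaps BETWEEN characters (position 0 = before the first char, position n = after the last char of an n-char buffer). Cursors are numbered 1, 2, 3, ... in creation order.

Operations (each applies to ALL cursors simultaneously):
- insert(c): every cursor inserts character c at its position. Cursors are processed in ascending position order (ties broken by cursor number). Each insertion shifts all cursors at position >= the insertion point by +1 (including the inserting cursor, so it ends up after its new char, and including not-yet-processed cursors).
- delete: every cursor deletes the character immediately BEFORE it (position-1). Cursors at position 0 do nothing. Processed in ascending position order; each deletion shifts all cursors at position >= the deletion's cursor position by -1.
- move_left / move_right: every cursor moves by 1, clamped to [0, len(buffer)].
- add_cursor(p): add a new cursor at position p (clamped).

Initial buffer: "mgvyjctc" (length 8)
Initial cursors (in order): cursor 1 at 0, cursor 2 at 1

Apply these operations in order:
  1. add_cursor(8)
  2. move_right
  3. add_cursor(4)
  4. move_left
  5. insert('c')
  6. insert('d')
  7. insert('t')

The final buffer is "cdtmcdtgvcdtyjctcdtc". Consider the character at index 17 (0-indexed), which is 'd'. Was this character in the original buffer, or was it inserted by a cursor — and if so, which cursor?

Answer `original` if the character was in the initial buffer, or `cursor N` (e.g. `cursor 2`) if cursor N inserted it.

Answer: cursor 3

Derivation:
After op 1 (add_cursor(8)): buffer="mgvyjctc" (len 8), cursors c1@0 c2@1 c3@8, authorship ........
After op 2 (move_right): buffer="mgvyjctc" (len 8), cursors c1@1 c2@2 c3@8, authorship ........
After op 3 (add_cursor(4)): buffer="mgvyjctc" (len 8), cursors c1@1 c2@2 c4@4 c3@8, authorship ........
After op 4 (move_left): buffer="mgvyjctc" (len 8), cursors c1@0 c2@1 c4@3 c3@7, authorship ........
After op 5 (insert('c')): buffer="cmcgvcyjctcc" (len 12), cursors c1@1 c2@3 c4@6 c3@11, authorship 1.2..4....3.
After op 6 (insert('d')): buffer="cdmcdgvcdyjctcdc" (len 16), cursors c1@2 c2@5 c4@9 c3@15, authorship 11.22..44....33.
After op 7 (insert('t')): buffer="cdtmcdtgvcdtyjctcdtc" (len 20), cursors c1@3 c2@7 c4@12 c3@19, authorship 111.222..444....333.
Authorship (.=original, N=cursor N): 1 1 1 . 2 2 2 . . 4 4 4 . . . . 3 3 3 .
Index 17: author = 3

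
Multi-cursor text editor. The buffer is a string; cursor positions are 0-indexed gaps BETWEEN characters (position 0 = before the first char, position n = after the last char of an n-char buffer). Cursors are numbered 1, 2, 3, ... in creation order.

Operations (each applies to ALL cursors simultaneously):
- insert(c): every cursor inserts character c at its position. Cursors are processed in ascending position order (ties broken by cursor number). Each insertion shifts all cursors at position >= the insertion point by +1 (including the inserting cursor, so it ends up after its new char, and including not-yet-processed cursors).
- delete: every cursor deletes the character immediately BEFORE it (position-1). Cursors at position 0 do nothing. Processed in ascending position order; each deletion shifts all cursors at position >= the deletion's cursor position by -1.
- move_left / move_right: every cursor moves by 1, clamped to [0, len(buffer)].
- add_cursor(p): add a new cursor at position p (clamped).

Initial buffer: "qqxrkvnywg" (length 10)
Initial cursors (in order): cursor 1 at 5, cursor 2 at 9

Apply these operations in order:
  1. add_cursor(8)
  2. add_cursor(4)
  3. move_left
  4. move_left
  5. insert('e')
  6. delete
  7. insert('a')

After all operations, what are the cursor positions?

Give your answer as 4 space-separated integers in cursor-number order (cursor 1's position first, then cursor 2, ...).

Answer: 5 11 9 3

Derivation:
After op 1 (add_cursor(8)): buffer="qqxrkvnywg" (len 10), cursors c1@5 c3@8 c2@9, authorship ..........
After op 2 (add_cursor(4)): buffer="qqxrkvnywg" (len 10), cursors c4@4 c1@5 c3@8 c2@9, authorship ..........
After op 3 (move_left): buffer="qqxrkvnywg" (len 10), cursors c4@3 c1@4 c3@7 c2@8, authorship ..........
After op 4 (move_left): buffer="qqxrkvnywg" (len 10), cursors c4@2 c1@3 c3@6 c2@7, authorship ..........
After op 5 (insert('e')): buffer="qqexerkveneywg" (len 14), cursors c4@3 c1@5 c3@9 c2@11, authorship ..4.1...3.2...
After op 6 (delete): buffer="qqxrkvnywg" (len 10), cursors c4@2 c1@3 c3@6 c2@7, authorship ..........
After op 7 (insert('a')): buffer="qqaxarkvanaywg" (len 14), cursors c4@3 c1@5 c3@9 c2@11, authorship ..4.1...3.2...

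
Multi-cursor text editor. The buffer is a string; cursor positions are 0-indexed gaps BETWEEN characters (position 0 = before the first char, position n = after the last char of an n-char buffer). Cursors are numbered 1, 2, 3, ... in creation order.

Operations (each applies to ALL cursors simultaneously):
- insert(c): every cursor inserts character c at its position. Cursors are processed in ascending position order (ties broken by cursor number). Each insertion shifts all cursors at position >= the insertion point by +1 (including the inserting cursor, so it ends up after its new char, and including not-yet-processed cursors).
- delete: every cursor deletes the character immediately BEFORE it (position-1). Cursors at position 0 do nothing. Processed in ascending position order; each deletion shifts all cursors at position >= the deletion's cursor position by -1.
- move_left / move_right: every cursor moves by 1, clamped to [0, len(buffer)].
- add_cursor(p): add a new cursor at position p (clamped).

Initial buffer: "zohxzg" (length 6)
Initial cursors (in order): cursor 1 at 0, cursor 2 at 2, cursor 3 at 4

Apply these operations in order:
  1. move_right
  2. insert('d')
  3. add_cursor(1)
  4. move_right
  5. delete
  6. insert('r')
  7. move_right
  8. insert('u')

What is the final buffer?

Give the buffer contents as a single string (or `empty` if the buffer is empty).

After op 1 (move_right): buffer="zohxzg" (len 6), cursors c1@1 c2@3 c3@5, authorship ......
After op 2 (insert('d')): buffer="zdohdxzdg" (len 9), cursors c1@2 c2@5 c3@8, authorship .1..2..3.
After op 3 (add_cursor(1)): buffer="zdohdxzdg" (len 9), cursors c4@1 c1@2 c2@5 c3@8, authorship .1..2..3.
After op 4 (move_right): buffer="zdohdxzdg" (len 9), cursors c4@2 c1@3 c2@6 c3@9, authorship .1..2..3.
After op 5 (delete): buffer="zhdzd" (len 5), cursors c1@1 c4@1 c2@3 c3@5, authorship ..2.3
After op 6 (insert('r')): buffer="zrrhdrzdr" (len 9), cursors c1@3 c4@3 c2@6 c3@9, authorship .14.22.33
After op 7 (move_right): buffer="zrrhdrzdr" (len 9), cursors c1@4 c4@4 c2@7 c3@9, authorship .14.22.33
After op 8 (insert('u')): buffer="zrrhuudrzudru" (len 13), cursors c1@6 c4@6 c2@10 c3@13, authorship .14.1422.2333

Answer: zrrhuudrzudru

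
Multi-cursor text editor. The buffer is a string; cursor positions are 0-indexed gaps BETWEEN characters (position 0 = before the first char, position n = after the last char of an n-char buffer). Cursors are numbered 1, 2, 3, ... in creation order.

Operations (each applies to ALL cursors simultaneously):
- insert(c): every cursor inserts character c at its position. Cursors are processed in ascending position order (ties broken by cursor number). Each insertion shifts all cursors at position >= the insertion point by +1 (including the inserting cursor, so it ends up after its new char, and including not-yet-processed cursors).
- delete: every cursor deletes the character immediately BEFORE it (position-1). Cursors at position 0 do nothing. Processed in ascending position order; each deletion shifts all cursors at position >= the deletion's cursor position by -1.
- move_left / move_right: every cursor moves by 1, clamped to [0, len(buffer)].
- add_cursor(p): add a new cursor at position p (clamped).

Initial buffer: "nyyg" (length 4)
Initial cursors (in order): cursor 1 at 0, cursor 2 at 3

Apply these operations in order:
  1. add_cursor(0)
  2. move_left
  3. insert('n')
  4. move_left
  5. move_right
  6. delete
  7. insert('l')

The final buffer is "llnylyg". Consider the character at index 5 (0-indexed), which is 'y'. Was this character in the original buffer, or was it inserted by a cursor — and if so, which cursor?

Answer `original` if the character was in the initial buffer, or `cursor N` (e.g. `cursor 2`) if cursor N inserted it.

After op 1 (add_cursor(0)): buffer="nyyg" (len 4), cursors c1@0 c3@0 c2@3, authorship ....
After op 2 (move_left): buffer="nyyg" (len 4), cursors c1@0 c3@0 c2@2, authorship ....
After op 3 (insert('n')): buffer="nnnynyg" (len 7), cursors c1@2 c3@2 c2@5, authorship 13..2..
After op 4 (move_left): buffer="nnnynyg" (len 7), cursors c1@1 c3@1 c2@4, authorship 13..2..
After op 5 (move_right): buffer="nnnynyg" (len 7), cursors c1@2 c3@2 c2@5, authorship 13..2..
After op 6 (delete): buffer="nyyg" (len 4), cursors c1@0 c3@0 c2@2, authorship ....
After op 7 (insert('l')): buffer="llnylyg" (len 7), cursors c1@2 c3@2 c2@5, authorship 13..2..
Authorship (.=original, N=cursor N): 1 3 . . 2 . .
Index 5: author = original

Answer: original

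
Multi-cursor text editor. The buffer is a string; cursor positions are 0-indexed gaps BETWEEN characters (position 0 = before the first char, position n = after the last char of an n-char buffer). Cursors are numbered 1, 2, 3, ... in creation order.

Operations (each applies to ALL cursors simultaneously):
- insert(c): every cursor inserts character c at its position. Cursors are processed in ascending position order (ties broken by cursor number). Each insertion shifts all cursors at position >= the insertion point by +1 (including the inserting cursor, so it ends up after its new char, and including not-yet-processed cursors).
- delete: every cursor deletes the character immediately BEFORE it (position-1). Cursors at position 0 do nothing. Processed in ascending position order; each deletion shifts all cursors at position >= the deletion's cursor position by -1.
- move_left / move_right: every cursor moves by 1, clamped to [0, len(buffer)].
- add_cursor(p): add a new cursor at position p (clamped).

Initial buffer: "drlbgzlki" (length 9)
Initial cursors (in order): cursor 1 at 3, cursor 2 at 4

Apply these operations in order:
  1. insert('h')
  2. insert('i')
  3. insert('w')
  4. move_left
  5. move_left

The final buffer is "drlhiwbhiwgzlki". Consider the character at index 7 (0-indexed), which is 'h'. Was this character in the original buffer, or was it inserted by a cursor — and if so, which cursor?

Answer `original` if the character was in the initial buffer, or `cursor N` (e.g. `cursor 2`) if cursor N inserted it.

After op 1 (insert('h')): buffer="drlhbhgzlki" (len 11), cursors c1@4 c2@6, authorship ...1.2.....
After op 2 (insert('i')): buffer="drlhibhigzlki" (len 13), cursors c1@5 c2@8, authorship ...11.22.....
After op 3 (insert('w')): buffer="drlhiwbhiwgzlki" (len 15), cursors c1@6 c2@10, authorship ...111.222.....
After op 4 (move_left): buffer="drlhiwbhiwgzlki" (len 15), cursors c1@5 c2@9, authorship ...111.222.....
After op 5 (move_left): buffer="drlhiwbhiwgzlki" (len 15), cursors c1@4 c2@8, authorship ...111.222.....
Authorship (.=original, N=cursor N): . . . 1 1 1 . 2 2 2 . . . . .
Index 7: author = 2

Answer: cursor 2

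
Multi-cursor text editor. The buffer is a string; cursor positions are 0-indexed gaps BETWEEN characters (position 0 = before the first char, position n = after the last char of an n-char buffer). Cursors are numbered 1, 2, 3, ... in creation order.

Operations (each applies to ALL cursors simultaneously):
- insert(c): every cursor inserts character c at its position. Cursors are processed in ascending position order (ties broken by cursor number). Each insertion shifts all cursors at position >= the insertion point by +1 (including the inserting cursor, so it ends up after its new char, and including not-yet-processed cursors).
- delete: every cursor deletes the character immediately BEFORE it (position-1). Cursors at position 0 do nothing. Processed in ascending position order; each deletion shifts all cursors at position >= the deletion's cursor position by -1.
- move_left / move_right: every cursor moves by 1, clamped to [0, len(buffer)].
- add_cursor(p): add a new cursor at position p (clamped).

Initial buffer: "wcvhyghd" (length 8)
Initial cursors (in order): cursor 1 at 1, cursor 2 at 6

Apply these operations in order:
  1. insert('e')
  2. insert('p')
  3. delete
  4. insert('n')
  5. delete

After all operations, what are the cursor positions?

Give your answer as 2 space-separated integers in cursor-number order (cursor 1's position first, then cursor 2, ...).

After op 1 (insert('e')): buffer="wecvhygehd" (len 10), cursors c1@2 c2@8, authorship .1.....2..
After op 2 (insert('p')): buffer="wepcvhygephd" (len 12), cursors c1@3 c2@10, authorship .11.....22..
After op 3 (delete): buffer="wecvhygehd" (len 10), cursors c1@2 c2@8, authorship .1.....2..
After op 4 (insert('n')): buffer="wencvhygenhd" (len 12), cursors c1@3 c2@10, authorship .11.....22..
After op 5 (delete): buffer="wecvhygehd" (len 10), cursors c1@2 c2@8, authorship .1.....2..

Answer: 2 8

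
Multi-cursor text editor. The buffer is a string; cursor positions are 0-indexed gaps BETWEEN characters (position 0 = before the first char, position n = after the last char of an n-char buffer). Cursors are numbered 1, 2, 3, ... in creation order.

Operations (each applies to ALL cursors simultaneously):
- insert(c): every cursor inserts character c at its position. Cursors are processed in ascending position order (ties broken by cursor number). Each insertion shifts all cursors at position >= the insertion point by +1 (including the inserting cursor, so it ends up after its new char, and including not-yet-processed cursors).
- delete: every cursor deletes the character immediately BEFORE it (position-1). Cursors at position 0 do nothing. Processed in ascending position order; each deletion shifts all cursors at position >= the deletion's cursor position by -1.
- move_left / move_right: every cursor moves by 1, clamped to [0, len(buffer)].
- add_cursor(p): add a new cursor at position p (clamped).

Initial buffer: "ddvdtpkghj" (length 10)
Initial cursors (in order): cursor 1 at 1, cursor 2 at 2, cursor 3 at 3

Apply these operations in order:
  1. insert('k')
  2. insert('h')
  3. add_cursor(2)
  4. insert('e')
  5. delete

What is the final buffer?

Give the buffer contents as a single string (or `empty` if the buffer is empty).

Answer: dkhdkhvkhdtpkghj

Derivation:
After op 1 (insert('k')): buffer="dkdkvkdtpkghj" (len 13), cursors c1@2 c2@4 c3@6, authorship .1.2.3.......
After op 2 (insert('h')): buffer="dkhdkhvkhdtpkghj" (len 16), cursors c1@3 c2@6 c3@9, authorship .11.22.33.......
After op 3 (add_cursor(2)): buffer="dkhdkhvkhdtpkghj" (len 16), cursors c4@2 c1@3 c2@6 c3@9, authorship .11.22.33.......
After op 4 (insert('e')): buffer="dkehedkhevkhedtpkghj" (len 20), cursors c4@3 c1@5 c2@9 c3@13, authorship .1411.222.333.......
After op 5 (delete): buffer="dkhdkhvkhdtpkghj" (len 16), cursors c4@2 c1@3 c2@6 c3@9, authorship .11.22.33.......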